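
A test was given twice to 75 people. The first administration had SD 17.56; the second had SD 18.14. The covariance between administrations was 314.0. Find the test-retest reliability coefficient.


r = cov(X,Y) / (SD_X * SD_Y)
r = 314.0 / (17.56 * 18.14)
r = 314.0 / 318.5384
r = 0.9858

0.9858


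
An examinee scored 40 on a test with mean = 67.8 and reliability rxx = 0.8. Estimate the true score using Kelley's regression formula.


T_est = rxx * X + (1 - rxx) * mean
T_est = 0.8 * 40 + 0.2 * 67.8
T_est = 32.0 + 13.56
T_est = 45.56

45.56


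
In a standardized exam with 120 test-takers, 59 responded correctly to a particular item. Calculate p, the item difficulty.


Item difficulty p = number correct / total examinees
p = 59 / 120
p = 0.4917

0.4917


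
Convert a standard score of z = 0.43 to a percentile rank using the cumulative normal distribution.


CDF(z) = 0.5 * (1 + erf(z/sqrt(2)))
erf(0.3041) = 0.3328
CDF = 0.6664
Percentile rank = 0.6664 * 100 = 66.64

66.64


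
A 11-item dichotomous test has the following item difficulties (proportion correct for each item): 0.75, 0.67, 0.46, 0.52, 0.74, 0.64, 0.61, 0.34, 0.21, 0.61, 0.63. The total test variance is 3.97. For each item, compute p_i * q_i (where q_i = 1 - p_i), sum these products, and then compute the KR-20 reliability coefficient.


For each item, compute p_i * q_i:
  Item 1: 0.75 * 0.25 = 0.1875
  Item 2: 0.67 * 0.33 = 0.2211
  Item 3: 0.46 * 0.54 = 0.2484
  Item 4: 0.52 * 0.48 = 0.2496
  Item 5: 0.74 * 0.26 = 0.1924
  Item 6: 0.64 * 0.36 = 0.2304
  Item 7: 0.61 * 0.39 = 0.2379
  Item 8: 0.34 * 0.66 = 0.2244
  Item 9: 0.21 * 0.79 = 0.1659
  Item 10: 0.61 * 0.39 = 0.2379
  Item 11: 0.63 * 0.37 = 0.2331
Sum(p_i * q_i) = 0.1875 + 0.2211 + 0.2484 + 0.2496 + 0.1924 + 0.2304 + 0.2379 + 0.2244 + 0.1659 + 0.2379 + 0.2331 = 2.4286
KR-20 = (k/(k-1)) * (1 - Sum(p_i*q_i) / Var_total)
= (11/10) * (1 - 2.4286/3.97)
= 1.1 * 0.3883
KR-20 = 0.4271

0.4271


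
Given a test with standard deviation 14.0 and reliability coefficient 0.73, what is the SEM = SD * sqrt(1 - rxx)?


SEM = SD * sqrt(1 - rxx)
SEM = 14.0 * sqrt(1 - 0.73)
SEM = 14.0 * sqrt(0.27) = 14.0 * 0.519615
SEM = 7.2746

7.2746


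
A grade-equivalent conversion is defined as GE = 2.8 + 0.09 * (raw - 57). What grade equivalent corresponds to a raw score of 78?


raw - median = 78 - 57 = 21
slope * diff = 0.09 * 21 = 1.89
GE = 2.8 + 1.89
GE = 4.69

4.69


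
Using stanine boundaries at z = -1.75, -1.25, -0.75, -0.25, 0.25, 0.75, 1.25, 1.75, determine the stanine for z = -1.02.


Stanine boundaries: [-1.75, -1.25, -0.75, -0.25, 0.25, 0.75, 1.25, 1.75]
z = -1.02
Check each boundary:
  z >= -1.75 -> could be stanine 2
  z >= -1.25 -> could be stanine 3
  z < -0.75
  z < -0.25
  z < 0.25
  z < 0.75
  z < 1.25
  z < 1.75
Highest qualifying boundary gives stanine = 3

3


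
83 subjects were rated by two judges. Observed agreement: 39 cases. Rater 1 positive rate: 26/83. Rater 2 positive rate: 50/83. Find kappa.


P_o = 39/83 = 0.46988
P_e = (26*50 + 57*33) / 6889 = 0.461751
kappa = (P_o - P_e) / (1 - P_e)
kappa = (0.46988 - 0.461751) / (1 - 0.461751)
kappa = 0.0151

0.0151


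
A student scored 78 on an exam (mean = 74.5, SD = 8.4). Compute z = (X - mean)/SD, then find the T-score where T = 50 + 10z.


z = (X - mean) / SD = (78 - 74.5) / 8.4
z = 3.5 / 8.4
z = 0.4167
T-score = T = 50 + 10z
Carry z at full precision (z = 3.5 / 8.4) into the conversion:
T-score = 50 + 10 * (3.5 / 8.4) = 50 + 35 / 8.4
T-score = 50 + 4.1667
T-score = 54.1667

54.1667


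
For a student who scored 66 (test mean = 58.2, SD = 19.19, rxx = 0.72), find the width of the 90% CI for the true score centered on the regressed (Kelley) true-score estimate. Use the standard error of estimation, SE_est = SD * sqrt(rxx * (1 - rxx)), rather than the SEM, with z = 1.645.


True score estimate = 0.72*66 + 0.28*58.2 = 63.816
SE_est = SD * sqrt(rxx * (1 - rxx)) = 19.19 * sqrt(0.72 * 0.28) = 19.19 * sqrt(0.2016) = 8.616289
CI = T_est +/- z * SE_est, so width = 2 * z * SE_est = 2 * 1.645 * 8.616289
Width = 28.3476

28.3476


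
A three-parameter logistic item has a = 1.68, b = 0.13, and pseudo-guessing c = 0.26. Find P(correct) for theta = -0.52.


logit = 1.68*(-0.52 - 0.13) = -1.092
P* = 1/(1 + exp(--1.092)) = 0.2512
P = 0.26 + (1 - 0.26) * 0.2512
P = 0.4459

0.4459


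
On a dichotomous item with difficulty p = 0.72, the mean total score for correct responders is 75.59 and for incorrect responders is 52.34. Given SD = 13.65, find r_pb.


q = 1 - p = 0.28
rpb = ((M1 - M0) / SD) * sqrt(p * q)
rpb = ((75.59 - 52.34) / 13.65) * sqrt(0.72 * 0.28)
rpb = 0.7648

0.7648


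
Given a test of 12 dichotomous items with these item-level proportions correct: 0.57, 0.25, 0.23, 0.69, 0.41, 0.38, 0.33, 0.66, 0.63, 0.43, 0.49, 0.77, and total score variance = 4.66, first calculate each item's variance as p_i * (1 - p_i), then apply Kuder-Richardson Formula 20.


For each item, compute p_i * q_i:
  Item 1: 0.57 * 0.43 = 0.2451
  Item 2: 0.25 * 0.75 = 0.1875
  Item 3: 0.23 * 0.77 = 0.1771
  Item 4: 0.69 * 0.31 = 0.2139
  Item 5: 0.41 * 0.59 = 0.2419
  Item 6: 0.38 * 0.62 = 0.2356
  Item 7: 0.33 * 0.67 = 0.2211
  Item 8: 0.66 * 0.34 = 0.2244
  Item 9: 0.63 * 0.37 = 0.2331
  Item 10: 0.43 * 0.57 = 0.2451
  Item 11: 0.49 * 0.51 = 0.2499
  Item 12: 0.77 * 0.23 = 0.1771
Sum(p_i * q_i) = 0.2451 + 0.1875 + 0.1771 + 0.2139 + 0.2419 + 0.2356 + 0.2211 + 0.2244 + 0.2331 + 0.2451 + 0.2499 + 0.1771 = 2.6518
KR-20 = (k/(k-1)) * (1 - Sum(p_i*q_i) / Var_total)
= (12/11) * (1 - 2.6518/4.66)
= 1.0909 * 0.4309
KR-20 = 0.4701

0.4701


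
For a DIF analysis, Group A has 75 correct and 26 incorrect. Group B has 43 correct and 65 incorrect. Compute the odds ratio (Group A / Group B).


Odds_A = 75/26 = 2.8846
Odds_B = 43/65 = 0.6615
OR = Odds_A / Odds_B = 2.8846 / 0.6615
Exactly, OR = (75 * 65) / (26 * 43) = 4875 / 1118
OR = 4.3605

4.3605


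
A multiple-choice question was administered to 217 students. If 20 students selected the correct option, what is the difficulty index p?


Item difficulty p = number correct / total examinees
p = 20 / 217
p = 0.0922

0.0922


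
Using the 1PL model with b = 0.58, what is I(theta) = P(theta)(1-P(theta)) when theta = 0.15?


P = 1/(1+exp(-(0.15-0.58))) = 0.3941
I = P*(1-P) = 0.3941 * 0.6059
I = 0.2388

0.2388


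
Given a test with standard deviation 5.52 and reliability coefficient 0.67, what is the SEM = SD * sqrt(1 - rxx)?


SEM = SD * sqrt(1 - rxx)
SEM = 5.52 * sqrt(1 - 0.67)
SEM = 5.52 * sqrt(0.33) = 5.52 * 0.574456
SEM = 3.171

3.171


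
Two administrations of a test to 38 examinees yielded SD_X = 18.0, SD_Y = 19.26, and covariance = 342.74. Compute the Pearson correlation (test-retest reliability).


r = cov(X,Y) / (SD_X * SD_Y)
r = 342.74 / (18.0 * 19.26)
r = 342.74 / 346.68
r = 0.9886

0.9886


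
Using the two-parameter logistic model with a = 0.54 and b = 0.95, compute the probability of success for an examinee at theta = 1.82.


a*(theta - b) = 0.54 * (1.82 - 0.95) = 0.4698
exp(-0.4698) = 0.6251
P = 1 / (1 + 0.6251)
P = 0.6153

0.6153


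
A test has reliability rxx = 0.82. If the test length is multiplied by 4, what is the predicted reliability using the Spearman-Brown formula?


r_new = (n * rxx) / (1 + (n-1) * rxx)
r_new = (4 * 0.82) / (1 + 3 * 0.82)
r_new = 3.28 / 3.46
r_new = 0.948

0.948


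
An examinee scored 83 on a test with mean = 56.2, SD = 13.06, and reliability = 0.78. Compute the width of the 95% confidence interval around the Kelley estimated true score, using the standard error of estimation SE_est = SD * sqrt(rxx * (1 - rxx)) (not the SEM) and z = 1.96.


True score estimate = 0.78*83 + 0.22*56.2 = 77.104
SE_est = SD * sqrt(rxx * (1 - rxx)) = 13.06 * sqrt(0.78 * 0.22) = 13.06 * sqrt(0.1716) = 5.410057
CI = T_est +/- z * SE_est, so width = 2 * z * SE_est = 2 * 1.96 * 5.410057
Width = 21.2074

21.2074


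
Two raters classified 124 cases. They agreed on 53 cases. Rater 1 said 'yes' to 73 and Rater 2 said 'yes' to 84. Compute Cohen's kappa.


P_o = 53/124 = 0.427419
P_e = (73*84 + 51*40) / 15376 = 0.531478
kappa = (P_o - P_e) / (1 - P_e)
kappa = (0.427419 - 0.531478) / (1 - 0.531478)
kappa = -0.2221

-0.2221


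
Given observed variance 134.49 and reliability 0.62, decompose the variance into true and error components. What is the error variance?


var_true = rxx * var_obs = 0.62 * 134.49 = 83.3838
var_error = var_obs - var_true
var_error = 134.49 - 83.3838
var_error = 51.1062

51.1062


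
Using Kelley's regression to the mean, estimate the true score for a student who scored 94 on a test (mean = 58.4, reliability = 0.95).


T_est = rxx * X + (1 - rxx) * mean
T_est = 0.95 * 94 + 0.05 * 58.4
T_est = 89.3 + 2.92
T_est = 92.22

92.22


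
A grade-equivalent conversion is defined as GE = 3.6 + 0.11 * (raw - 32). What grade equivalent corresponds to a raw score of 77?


raw - median = 77 - 32 = 45
slope * diff = 0.11 * 45 = 4.95
GE = 3.6 + 4.95
GE = 8.55

8.55


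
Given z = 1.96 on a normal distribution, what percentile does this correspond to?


CDF(z) = 0.5 * (1 + erf(z/sqrt(2)))
erf(1.3859) = 0.95
CDF = 0.975
Percentile rank = 0.975 * 100 = 97.5

97.5


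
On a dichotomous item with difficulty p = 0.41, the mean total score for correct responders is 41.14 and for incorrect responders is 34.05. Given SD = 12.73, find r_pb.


q = 1 - p = 0.59
rpb = ((M1 - M0) / SD) * sqrt(p * q)
rpb = ((41.14 - 34.05) / 12.73) * sqrt(0.41 * 0.59)
rpb = 0.2739

0.2739


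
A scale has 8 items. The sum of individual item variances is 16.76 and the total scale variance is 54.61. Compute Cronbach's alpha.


alpha = (k/(k-1)) * (1 - sum(si^2)/s_total^2)
= (8/7) * (1 - 16.76/54.61)
alpha = 0.7921

0.7921


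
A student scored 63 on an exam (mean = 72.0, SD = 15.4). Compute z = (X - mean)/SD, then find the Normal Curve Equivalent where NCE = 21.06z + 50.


z = (X - mean) / SD = (63 - 72.0) / 15.4
z = -9.0 / 15.4
z = -0.5844
NCE = NCE = 21.06z + 50
Carry z at full precision (z = -9.0 / 15.4) into the conversion:
NCE = 21.06 * (-9.0 / 15.4) + 50 = -189.54 / 15.4 + 50
NCE = -12.3078 + 50
NCE = 37.6922

37.6922


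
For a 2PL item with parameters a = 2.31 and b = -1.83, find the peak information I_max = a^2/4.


For 2PL, max info at theta = b = -1.83
I_max = a^2 / 4 = 2.31^2 / 4
= 5.3361 / 4
I_max = 1.334

1.334


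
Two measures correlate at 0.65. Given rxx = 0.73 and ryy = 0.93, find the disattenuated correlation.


r_corrected = rxy / sqrt(rxx * ryy)
= 0.65 / sqrt(0.73 * 0.93)
= 0.65 / sqrt(0.6789)
= 0.65 / 0.823954
r_corrected = 0.7889

0.7889


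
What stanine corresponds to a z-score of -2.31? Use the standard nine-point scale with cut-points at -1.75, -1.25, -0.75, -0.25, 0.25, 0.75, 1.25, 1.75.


Stanine boundaries: [-1.75, -1.25, -0.75, -0.25, 0.25, 0.75, 1.25, 1.75]
z = -2.31
Check each boundary:
  z < -1.75
  z < -1.25
  z < -0.75
  z < -0.25
  z < 0.25
  z < 0.75
  z < 1.25
  z < 1.75
Highest qualifying boundary gives stanine = 1

1


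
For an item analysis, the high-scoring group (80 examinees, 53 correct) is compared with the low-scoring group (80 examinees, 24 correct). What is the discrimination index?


p_upper = 53/80 = 0.6625
p_lower = 24/80 = 0.3
D = 0.6625 - 0.3 = 0.3625

0.3625


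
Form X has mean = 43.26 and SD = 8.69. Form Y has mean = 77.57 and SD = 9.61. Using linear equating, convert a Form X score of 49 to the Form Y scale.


slope = SD_Y / SD_X = 9.61 / 8.69 ~ 1.1059
intercept = mean_Y - slope * mean_X = 77.57 - (9.61 / 8.69) * 43.26 ~ 29.7301
Y = slope * X + intercept. To avoid rounding drift from the rounded slope/intercept, evaluate the equivalent form Y = mean_Y + SD_Y * (X - mean_X) / SD_X at full precision:
Y = 77.57 + 9.61 * (49 - 43.26) / 8.69
Y = 77.57 + 9.61 * 5.74 / 8.69
Y = 77.57 + 55.1614 / 8.69
Y = 77.57 + 6.3477
Y = 83.9177

83.9177


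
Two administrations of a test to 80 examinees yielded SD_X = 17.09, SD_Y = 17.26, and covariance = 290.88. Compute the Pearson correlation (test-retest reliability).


r = cov(X,Y) / (SD_X * SD_Y)
r = 290.88 / (17.09 * 17.26)
r = 290.88 / 294.9734
r = 0.9861

0.9861


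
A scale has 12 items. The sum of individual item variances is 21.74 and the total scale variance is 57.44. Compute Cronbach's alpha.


alpha = (k/(k-1)) * (1 - sum(si^2)/s_total^2)
= (12/11) * (1 - 21.74/57.44)
alpha = 0.678

0.678


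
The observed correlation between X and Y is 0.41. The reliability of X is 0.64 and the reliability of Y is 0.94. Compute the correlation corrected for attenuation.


r_corrected = rxy / sqrt(rxx * ryy)
= 0.41 / sqrt(0.64 * 0.94)
= 0.41 / sqrt(0.6016)
= 0.41 / 0.775629
r_corrected = 0.5286

0.5286


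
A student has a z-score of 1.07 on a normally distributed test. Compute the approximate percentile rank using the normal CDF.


CDF(z) = 0.5 * (1 + erf(z/sqrt(2)))
erf(0.7566) = 0.7154
CDF = 0.8577
Percentile rank = 0.8577 * 100 = 85.77

85.77


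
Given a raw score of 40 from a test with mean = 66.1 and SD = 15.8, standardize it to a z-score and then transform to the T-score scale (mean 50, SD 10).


z = (X - mean) / SD = (40 - 66.1) / 15.8
z = -26.1 / 15.8
z = -1.6519
T-score = T = 50 + 10z
Carry z at full precision (z = -26.1 / 15.8) into the conversion:
T-score = 50 + 10 * (-26.1 / 15.8) = 50 + -261 / 15.8
T-score = 50 + -16.519
T-score = 33.481

33.481


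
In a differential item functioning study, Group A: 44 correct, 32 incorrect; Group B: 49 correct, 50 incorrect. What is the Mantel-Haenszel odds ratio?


Odds_A = 44/32 = 1.375
Odds_B = 49/50 = 0.98
OR = Odds_A / Odds_B = 1.375 / 0.98
Exactly, OR = (44 * 50) / (32 * 49) = 2200 / 1568
OR = 1.4031

1.4031


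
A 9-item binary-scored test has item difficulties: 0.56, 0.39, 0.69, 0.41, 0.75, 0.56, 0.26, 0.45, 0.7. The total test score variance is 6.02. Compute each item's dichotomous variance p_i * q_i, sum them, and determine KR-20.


For each item, compute p_i * q_i:
  Item 1: 0.56 * 0.44 = 0.2464
  Item 2: 0.39 * 0.61 = 0.2379
  Item 3: 0.69 * 0.31 = 0.2139
  Item 4: 0.41 * 0.59 = 0.2419
  Item 5: 0.75 * 0.25 = 0.1875
  Item 6: 0.56 * 0.44 = 0.2464
  Item 7: 0.26 * 0.74 = 0.1924
  Item 8: 0.45 * 0.55 = 0.2475
  Item 9: 0.7 * 0.3 = 0.21
Sum(p_i * q_i) = 0.2464 + 0.2379 + 0.2139 + 0.2419 + 0.1875 + 0.2464 + 0.1924 + 0.2475 + 0.21 = 2.0239
KR-20 = (k/(k-1)) * (1 - Sum(p_i*q_i) / Var_total)
= (9/8) * (1 - 2.0239/6.02)
= 1.125 * 0.6638
KR-20 = 0.7468

0.7468


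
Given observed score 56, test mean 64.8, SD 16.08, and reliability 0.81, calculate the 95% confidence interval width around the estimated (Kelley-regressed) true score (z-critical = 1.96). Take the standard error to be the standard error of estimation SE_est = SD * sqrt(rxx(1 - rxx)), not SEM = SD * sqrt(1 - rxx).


True score estimate = 0.81*56 + 0.19*64.8 = 57.672
SE_est = SD * sqrt(rxx * (1 - rxx)) = 16.08 * sqrt(0.81 * 0.19) = 16.08 * sqrt(0.1539) = 6.308199
CI = T_est +/- z * SE_est, so width = 2 * z * SE_est = 2 * 1.96 * 6.308199
Width = 24.7281

24.7281


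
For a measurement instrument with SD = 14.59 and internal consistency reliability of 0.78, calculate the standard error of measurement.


SEM = SD * sqrt(1 - rxx)
SEM = 14.59 * sqrt(1 - 0.78)
SEM = 14.59 * sqrt(0.22) = 14.59 * 0.469042
SEM = 6.8433

6.8433


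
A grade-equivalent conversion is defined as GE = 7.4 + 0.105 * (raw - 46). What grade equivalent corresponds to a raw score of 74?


raw - median = 74 - 46 = 28
slope * diff = 0.105 * 28 = 2.94
GE = 7.4 + 2.94
GE = 10.34

10.34


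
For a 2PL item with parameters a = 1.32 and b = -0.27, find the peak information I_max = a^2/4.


For 2PL, max info at theta = b = -0.27
I_max = a^2 / 4 = 1.32^2 / 4
= 1.7424 / 4
I_max = 0.4356

0.4356


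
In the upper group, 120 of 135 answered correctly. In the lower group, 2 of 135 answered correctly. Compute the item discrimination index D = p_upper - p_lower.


p_upper = 120/135 = 0.8889
p_lower = 2/135 = 0.0148
D = 0.8889 - 0.0148 = 0.8741

0.8741


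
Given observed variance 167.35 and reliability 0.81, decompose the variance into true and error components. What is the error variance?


var_true = rxx * var_obs = 0.81 * 167.35 = 135.5535
var_error = var_obs - var_true
var_error = 167.35 - 135.5535
var_error = 31.7965

31.7965


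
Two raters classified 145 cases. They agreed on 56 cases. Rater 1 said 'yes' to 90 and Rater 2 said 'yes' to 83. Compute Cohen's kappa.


P_o = 56/145 = 0.386207
P_e = (90*83 + 55*62) / 21025 = 0.517479
kappa = (P_o - P_e) / (1 - P_e)
kappa = (0.386207 - 0.517479) / (1 - 0.517479)
kappa = -0.2721

-0.2721


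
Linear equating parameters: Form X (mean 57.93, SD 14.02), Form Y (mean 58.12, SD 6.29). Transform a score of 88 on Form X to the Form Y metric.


slope = SD_Y / SD_X = 6.29 / 14.02 ~ 0.4486
intercept = mean_Y - slope * mean_X = 58.12 - (6.29 / 14.02) * 57.93 ~ 32.13
Y = slope * X + intercept. To avoid rounding drift from the rounded slope/intercept, evaluate the equivalent form Y = mean_Y + SD_Y * (X - mean_X) / SD_X at full precision:
Y = 58.12 + 6.29 * (88 - 57.93) / 14.02
Y = 58.12 + 6.29 * 30.07 / 14.02
Y = 58.12 + 189.1403 / 14.02
Y = 58.12 + 13.4907
Y = 71.6107

71.6107


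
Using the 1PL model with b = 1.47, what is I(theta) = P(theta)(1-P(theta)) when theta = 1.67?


P = 1/(1+exp(-(1.67-1.47))) = 0.5498
I = P*(1-P) = 0.5498 * 0.4502
I = 0.2475

0.2475


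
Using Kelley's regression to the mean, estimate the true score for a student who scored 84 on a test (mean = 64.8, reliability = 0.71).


T_est = rxx * X + (1 - rxx) * mean
T_est = 0.71 * 84 + 0.29 * 64.8
T_est = 59.64 + 18.792
T_est = 78.432

78.432


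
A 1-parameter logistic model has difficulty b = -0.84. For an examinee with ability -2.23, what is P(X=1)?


theta - b = -2.23 - -0.84 = -1.39
exp(-(theta - b)) = exp(1.39) = 4.0149
P = 1 / (1 + 4.0149)
P = 0.1994

0.1994


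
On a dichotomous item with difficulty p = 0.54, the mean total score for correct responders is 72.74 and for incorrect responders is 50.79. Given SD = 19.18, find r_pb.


q = 1 - p = 0.46
rpb = ((M1 - M0) / SD) * sqrt(p * q)
rpb = ((72.74 - 50.79) / 19.18) * sqrt(0.54 * 0.46)
rpb = 0.5704

0.5704


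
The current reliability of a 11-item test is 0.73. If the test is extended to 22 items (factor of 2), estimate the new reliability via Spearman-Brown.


r_new = (n * rxx) / (1 + (n-1) * rxx)
r_new = (2 * 0.73) / (1 + 1 * 0.73)
r_new = 1.46 / 1.73
r_new = 0.8439

0.8439


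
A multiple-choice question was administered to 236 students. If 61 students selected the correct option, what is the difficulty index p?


Item difficulty p = number correct / total examinees
p = 61 / 236
p = 0.2585

0.2585


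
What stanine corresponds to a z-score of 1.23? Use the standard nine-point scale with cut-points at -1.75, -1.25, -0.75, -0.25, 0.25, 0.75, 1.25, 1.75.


Stanine boundaries: [-1.75, -1.25, -0.75, -0.25, 0.25, 0.75, 1.25, 1.75]
z = 1.23
Check each boundary:
  z >= -1.75 -> could be stanine 2
  z >= -1.25 -> could be stanine 3
  z >= -0.75 -> could be stanine 4
  z >= -0.25 -> could be stanine 5
  z >= 0.25 -> could be stanine 6
  z >= 0.75 -> could be stanine 7
  z < 1.25
  z < 1.75
Highest qualifying boundary gives stanine = 7

7


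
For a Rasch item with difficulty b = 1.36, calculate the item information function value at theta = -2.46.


P = 1/(1+exp(-(-2.46-1.36))) = 0.0215
I = P*(1-P) = 0.0215 * 0.9785
I = 0.021

0.021


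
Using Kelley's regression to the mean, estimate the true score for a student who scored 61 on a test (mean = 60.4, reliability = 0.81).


T_est = rxx * X + (1 - rxx) * mean
T_est = 0.81 * 61 + 0.19 * 60.4
T_est = 49.41 + 11.476
T_est = 60.886

60.886


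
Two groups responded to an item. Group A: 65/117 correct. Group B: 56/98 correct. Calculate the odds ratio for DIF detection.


Odds_A = 65/52 = 1.25
Odds_B = 56/42 = 1.3333
OR = Odds_A / Odds_B = 1.25 / 1.3333
Exactly, OR = (65 * 42) / (52 * 56) = 2730 / 2912
OR = 0.9375

0.9375


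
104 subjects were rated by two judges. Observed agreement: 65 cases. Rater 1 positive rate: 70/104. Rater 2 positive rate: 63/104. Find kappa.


P_o = 65/104 = 0.625
P_e = (70*63 + 34*41) / 10816 = 0.536612
kappa = (P_o - P_e) / (1 - P_e)
kappa = (0.625 - 0.536612) / (1 - 0.536612)
kappa = 0.1907

0.1907


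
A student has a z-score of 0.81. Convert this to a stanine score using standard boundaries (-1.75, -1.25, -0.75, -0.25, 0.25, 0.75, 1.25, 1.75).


Stanine boundaries: [-1.75, -1.25, -0.75, -0.25, 0.25, 0.75, 1.25, 1.75]
z = 0.81
Check each boundary:
  z >= -1.75 -> could be stanine 2
  z >= -1.25 -> could be stanine 3
  z >= -0.75 -> could be stanine 4
  z >= -0.25 -> could be stanine 5
  z >= 0.25 -> could be stanine 6
  z >= 0.75 -> could be stanine 7
  z < 1.25
  z < 1.75
Highest qualifying boundary gives stanine = 7

7


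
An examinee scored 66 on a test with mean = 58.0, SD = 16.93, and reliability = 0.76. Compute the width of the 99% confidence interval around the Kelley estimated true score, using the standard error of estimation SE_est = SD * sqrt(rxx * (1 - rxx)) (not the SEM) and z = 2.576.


True score estimate = 0.76*66 + 0.24*58.0 = 64.08
SE_est = SD * sqrt(rxx * (1 - rxx)) = 16.93 * sqrt(0.76 * 0.24) = 16.93 * sqrt(0.1824) = 7.230517
CI = T_est +/- z * SE_est, so width = 2 * z * SE_est = 2 * 2.576 * 7.230517
Width = 37.2516

37.2516


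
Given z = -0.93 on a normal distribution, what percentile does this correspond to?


CDF(z) = 0.5 * (1 + erf(z/sqrt(2)))
erf(-0.6576) = -0.6476
CDF = 0.1762
Percentile rank = 0.1762 * 100 = 17.62

17.62


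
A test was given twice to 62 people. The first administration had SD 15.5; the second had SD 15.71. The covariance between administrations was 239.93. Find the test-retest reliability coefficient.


r = cov(X,Y) / (SD_X * SD_Y)
r = 239.93 / (15.5 * 15.71)
r = 239.93 / 243.505
r = 0.9853

0.9853


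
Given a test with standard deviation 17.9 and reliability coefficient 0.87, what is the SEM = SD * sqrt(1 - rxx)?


SEM = SD * sqrt(1 - rxx)
SEM = 17.9 * sqrt(1 - 0.87)
SEM = 17.9 * sqrt(0.13) = 17.9 * 0.360555
SEM = 6.4539

6.4539


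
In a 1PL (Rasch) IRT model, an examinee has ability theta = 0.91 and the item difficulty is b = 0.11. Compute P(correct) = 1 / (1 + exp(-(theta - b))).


theta - b = 0.91 - 0.11 = 0.8
exp(-(theta - b)) = exp(-0.8) = 0.4493
P = 1 / (1 + 0.4493)
P = 0.69

0.69


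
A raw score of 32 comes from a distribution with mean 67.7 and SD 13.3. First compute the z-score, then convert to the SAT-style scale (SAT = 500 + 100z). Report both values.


z = (X - mean) / SD = (32 - 67.7) / 13.3
z = -35.7 / 13.3
z = -2.6842
SAT-scale = SAT = 500 + 100z
Carry z at full precision (z = -35.7 / 13.3) into the conversion:
SAT-scale = 500 + 100 * (-35.7 / 13.3) = 500 + -3570 / 13.3
SAT-scale = 500 + -268.4211
SAT-scale = 231.5789

231.5789


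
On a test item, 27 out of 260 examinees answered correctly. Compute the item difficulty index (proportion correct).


Item difficulty p = number correct / total examinees
p = 27 / 260
p = 0.1038

0.1038


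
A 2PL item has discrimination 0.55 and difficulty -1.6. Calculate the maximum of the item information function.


For 2PL, max info at theta = b = -1.6
I_max = a^2 / 4 = 0.55^2 / 4
= 0.3025 / 4
I_max = 0.0756

0.0756


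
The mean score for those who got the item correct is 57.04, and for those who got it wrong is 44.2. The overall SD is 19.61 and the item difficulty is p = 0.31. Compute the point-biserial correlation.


q = 1 - p = 0.69
rpb = ((M1 - M0) / SD) * sqrt(p * q)
rpb = ((57.04 - 44.2) / 19.61) * sqrt(0.31 * 0.69)
rpb = 0.3028

0.3028


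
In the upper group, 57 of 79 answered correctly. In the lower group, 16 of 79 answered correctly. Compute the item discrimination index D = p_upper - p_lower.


p_upper = 57/79 = 0.7215
p_lower = 16/79 = 0.2025
D = 0.7215 - 0.2025 = 0.519

0.519


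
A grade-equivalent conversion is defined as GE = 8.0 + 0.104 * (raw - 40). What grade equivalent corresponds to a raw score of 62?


raw - median = 62 - 40 = 22
slope * diff = 0.104 * 22 = 2.288
GE = 8.0 + 2.288
GE = 10.288

10.288


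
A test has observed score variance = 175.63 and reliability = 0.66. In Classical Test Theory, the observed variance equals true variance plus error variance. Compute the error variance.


var_true = rxx * var_obs = 0.66 * 175.63 = 115.9158
var_error = var_obs - var_true
var_error = 175.63 - 115.9158
var_error = 59.7142

59.7142


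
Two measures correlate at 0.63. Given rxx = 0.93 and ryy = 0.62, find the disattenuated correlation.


r_corrected = rxy / sqrt(rxx * ryy)
= 0.63 / sqrt(0.93 * 0.62)
= 0.63 / sqrt(0.5766)
= 0.63 / 0.759342
r_corrected = 0.8297

0.8297


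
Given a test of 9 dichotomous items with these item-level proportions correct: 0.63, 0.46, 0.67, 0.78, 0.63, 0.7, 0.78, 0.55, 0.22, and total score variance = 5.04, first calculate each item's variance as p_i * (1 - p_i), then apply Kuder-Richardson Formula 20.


For each item, compute p_i * q_i:
  Item 1: 0.63 * 0.37 = 0.2331
  Item 2: 0.46 * 0.54 = 0.2484
  Item 3: 0.67 * 0.33 = 0.2211
  Item 4: 0.78 * 0.22 = 0.1716
  Item 5: 0.63 * 0.37 = 0.2331
  Item 6: 0.7 * 0.3 = 0.21
  Item 7: 0.78 * 0.22 = 0.1716
  Item 8: 0.55 * 0.45 = 0.2475
  Item 9: 0.22 * 0.78 = 0.1716
Sum(p_i * q_i) = 0.2331 + 0.2484 + 0.2211 + 0.1716 + 0.2331 + 0.21 + 0.1716 + 0.2475 + 0.1716 = 1.908
KR-20 = (k/(k-1)) * (1 - Sum(p_i*q_i) / Var_total)
= (9/8) * (1 - 1.908/5.04)
= 1.125 * 0.6214
KR-20 = 0.6991

0.6991


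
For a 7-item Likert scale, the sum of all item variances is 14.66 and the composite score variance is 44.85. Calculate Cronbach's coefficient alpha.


alpha = (k/(k-1)) * (1 - sum(si^2)/s_total^2)
= (7/6) * (1 - 14.66/44.85)
alpha = 0.7853

0.7853


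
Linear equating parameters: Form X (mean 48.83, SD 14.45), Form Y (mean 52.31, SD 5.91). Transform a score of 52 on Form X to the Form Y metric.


slope = SD_Y / SD_X = 5.91 / 14.45 ~ 0.409
intercept = mean_Y - slope * mean_X = 52.31 - (5.91 / 14.45) * 48.83 ~ 32.3387
Y = slope * X + intercept. To avoid rounding drift from the rounded slope/intercept, evaluate the equivalent form Y = mean_Y + SD_Y * (X - mean_X) / SD_X at full precision:
Y = 52.31 + 5.91 * (52 - 48.83) / 14.45
Y = 52.31 + 5.91 * 3.17 / 14.45
Y = 52.31 + 18.7347 / 14.45
Y = 52.31 + 1.2965
Y = 53.6065

53.6065


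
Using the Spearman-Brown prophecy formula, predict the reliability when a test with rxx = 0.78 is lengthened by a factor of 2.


r_new = (n * rxx) / (1 + (n-1) * rxx)
r_new = (2 * 0.78) / (1 + 1 * 0.78)
r_new = 1.56 / 1.78
r_new = 0.8764

0.8764


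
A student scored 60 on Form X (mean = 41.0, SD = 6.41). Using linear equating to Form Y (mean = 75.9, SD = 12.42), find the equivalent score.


slope = SD_Y / SD_X = 12.42 / 6.41 ~ 1.9376
intercept = mean_Y - slope * mean_X = 75.9 - (12.42 / 6.41) * 41.0 ~ -3.5415
Y = slope * X + intercept. To avoid rounding drift from the rounded slope/intercept, evaluate the equivalent form Y = mean_Y + SD_Y * (X - mean_X) / SD_X at full precision:
Y = 75.9 + 12.42 * (60 - 41.0) / 6.41
Y = 75.9 + 12.42 * 19.0 / 6.41
Y = 75.9 + 235.98 / 6.41
Y = 75.9 + 36.8144
Y = 112.7144

112.7144


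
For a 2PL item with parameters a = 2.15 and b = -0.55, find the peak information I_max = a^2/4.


For 2PL, max info at theta = b = -0.55
I_max = a^2 / 4 = 2.15^2 / 4
= 4.6225 / 4
I_max = 1.1556

1.1556


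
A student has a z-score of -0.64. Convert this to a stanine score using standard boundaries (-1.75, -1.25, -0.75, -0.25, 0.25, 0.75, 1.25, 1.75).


Stanine boundaries: [-1.75, -1.25, -0.75, -0.25, 0.25, 0.75, 1.25, 1.75]
z = -0.64
Check each boundary:
  z >= -1.75 -> could be stanine 2
  z >= -1.25 -> could be stanine 3
  z >= -0.75 -> could be stanine 4
  z < -0.25
  z < 0.25
  z < 0.75
  z < 1.25
  z < 1.75
Highest qualifying boundary gives stanine = 4

4


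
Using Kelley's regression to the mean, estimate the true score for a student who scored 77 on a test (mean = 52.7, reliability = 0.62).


T_est = rxx * X + (1 - rxx) * mean
T_est = 0.62 * 77 + 0.38 * 52.7
T_est = 47.74 + 20.026
T_est = 67.766

67.766


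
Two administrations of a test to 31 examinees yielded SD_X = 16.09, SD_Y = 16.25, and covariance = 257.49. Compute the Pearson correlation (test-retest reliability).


r = cov(X,Y) / (SD_X * SD_Y)
r = 257.49 / (16.09 * 16.25)
r = 257.49 / 261.4625
r = 0.9848

0.9848


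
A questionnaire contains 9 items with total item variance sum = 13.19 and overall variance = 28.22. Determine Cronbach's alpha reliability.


alpha = (k/(k-1)) * (1 - sum(si^2)/s_total^2)
= (9/8) * (1 - 13.19/28.22)
alpha = 0.5992

0.5992


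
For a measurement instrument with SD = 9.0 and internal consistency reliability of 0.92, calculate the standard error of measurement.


SEM = SD * sqrt(1 - rxx)
SEM = 9.0 * sqrt(1 - 0.92)
SEM = 9.0 * sqrt(0.08) = 9.0 * 0.282843
SEM = 2.5456

2.5456


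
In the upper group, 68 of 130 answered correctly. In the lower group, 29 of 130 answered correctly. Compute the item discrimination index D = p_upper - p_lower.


p_upper = 68/130 = 0.5231
p_lower = 29/130 = 0.2231
D = 0.5231 - 0.2231 = 0.3

0.3


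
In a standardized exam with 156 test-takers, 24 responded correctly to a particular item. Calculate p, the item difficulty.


Item difficulty p = number correct / total examinees
p = 24 / 156
p = 0.1538

0.1538


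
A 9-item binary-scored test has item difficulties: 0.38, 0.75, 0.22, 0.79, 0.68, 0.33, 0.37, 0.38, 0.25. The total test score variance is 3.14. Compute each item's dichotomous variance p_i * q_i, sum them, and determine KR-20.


For each item, compute p_i * q_i:
  Item 1: 0.38 * 0.62 = 0.2356
  Item 2: 0.75 * 0.25 = 0.1875
  Item 3: 0.22 * 0.78 = 0.1716
  Item 4: 0.79 * 0.21 = 0.1659
  Item 5: 0.68 * 0.32 = 0.2176
  Item 6: 0.33 * 0.67 = 0.2211
  Item 7: 0.37 * 0.63 = 0.2331
  Item 8: 0.38 * 0.62 = 0.2356
  Item 9: 0.25 * 0.75 = 0.1875
Sum(p_i * q_i) = 0.2356 + 0.1875 + 0.1716 + 0.1659 + 0.2176 + 0.2211 + 0.2331 + 0.2356 + 0.1875 = 1.8555
KR-20 = (k/(k-1)) * (1 - Sum(p_i*q_i) / Var_total)
= (9/8) * (1 - 1.8555/3.14)
= 1.125 * 0.4091
KR-20 = 0.4602

0.4602


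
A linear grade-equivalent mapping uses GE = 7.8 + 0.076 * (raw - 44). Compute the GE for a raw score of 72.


raw - median = 72 - 44 = 28
slope * diff = 0.076 * 28 = 2.128
GE = 7.8 + 2.128
GE = 9.928

9.928


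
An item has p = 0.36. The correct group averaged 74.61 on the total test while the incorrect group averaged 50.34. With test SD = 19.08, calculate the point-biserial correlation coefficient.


q = 1 - p = 0.64
rpb = ((M1 - M0) / SD) * sqrt(p * q)
rpb = ((74.61 - 50.34) / 19.08) * sqrt(0.36 * 0.64)
rpb = 0.6106

0.6106


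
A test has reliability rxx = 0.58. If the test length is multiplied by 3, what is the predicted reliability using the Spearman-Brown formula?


r_new = (n * rxx) / (1 + (n-1) * rxx)
r_new = (3 * 0.58) / (1 + 2 * 0.58)
r_new = 1.74 / 2.16
r_new = 0.8056

0.8056


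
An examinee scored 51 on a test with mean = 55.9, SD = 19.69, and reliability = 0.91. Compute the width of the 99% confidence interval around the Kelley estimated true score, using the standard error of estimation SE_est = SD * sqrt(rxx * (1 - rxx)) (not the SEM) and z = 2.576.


True score estimate = 0.91*51 + 0.09*55.9 = 51.441
SE_est = SD * sqrt(rxx * (1 - rxx)) = 19.69 * sqrt(0.91 * 0.09) = 19.69 * sqrt(0.0819) = 5.634919
CI = T_est +/- z * SE_est, so width = 2 * z * SE_est = 2 * 2.576 * 5.634919
Width = 29.0311

29.0311


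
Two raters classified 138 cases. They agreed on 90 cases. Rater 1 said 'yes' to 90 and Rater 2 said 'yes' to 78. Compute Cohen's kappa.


P_o = 90/138 = 0.652174
P_e = (90*78 + 48*60) / 19044 = 0.519849
kappa = (P_o - P_e) / (1 - P_e)
kappa = (0.652174 - 0.519849) / (1 - 0.519849)
kappa = 0.2756

0.2756


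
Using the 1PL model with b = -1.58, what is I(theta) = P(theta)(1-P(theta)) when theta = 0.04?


P = 1/(1+exp(-(0.04--1.58))) = 0.8348
I = P*(1-P) = 0.8348 * 0.1652
I = 0.1379

0.1379


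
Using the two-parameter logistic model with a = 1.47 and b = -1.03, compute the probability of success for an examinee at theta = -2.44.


a*(theta - b) = 1.47 * (-2.44 - -1.03) = -2.0727
exp(--2.0727) = 7.9462
P = 1 / (1 + 7.9462)
P = 0.1118

0.1118


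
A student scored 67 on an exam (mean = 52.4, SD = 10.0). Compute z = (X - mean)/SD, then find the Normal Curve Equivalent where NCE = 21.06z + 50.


z = (X - mean) / SD = (67 - 52.4) / 10.0
z = 14.6 / 10.0
z = 1.46
NCE = NCE = 21.06z + 50
Carry z at full precision (z = 14.6 / 10.0) into the conversion:
NCE = 21.06 * (14.6 / 10.0) + 50 = 307.476 / 10.0 + 50
NCE = 30.7476 + 50
NCE = 80.7476

80.7476


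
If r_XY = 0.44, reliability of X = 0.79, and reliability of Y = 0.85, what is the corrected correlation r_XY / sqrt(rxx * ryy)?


r_corrected = rxy / sqrt(rxx * ryy)
= 0.44 / sqrt(0.79 * 0.85)
= 0.44 / sqrt(0.6715)
= 0.44 / 0.819451
r_corrected = 0.5369

0.5369


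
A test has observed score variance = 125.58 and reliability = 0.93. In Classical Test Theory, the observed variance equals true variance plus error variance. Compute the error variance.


var_true = rxx * var_obs = 0.93 * 125.58 = 116.7894
var_error = var_obs - var_true
var_error = 125.58 - 116.7894
var_error = 8.7906

8.7906


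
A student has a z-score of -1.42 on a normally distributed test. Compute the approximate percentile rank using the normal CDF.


CDF(z) = 0.5 * (1 + erf(z/sqrt(2)))
erf(-1.0041) = -0.8444
CDF = 0.0778
Percentile rank = 0.0778 * 100 = 7.78

7.78


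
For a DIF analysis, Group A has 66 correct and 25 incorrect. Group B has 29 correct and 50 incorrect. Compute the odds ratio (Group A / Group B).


Odds_A = 66/25 = 2.64
Odds_B = 29/50 = 0.58
OR = Odds_A / Odds_B = 2.64 / 0.58
Exactly, OR = (66 * 50) / (25 * 29) = 3300 / 725
OR = 4.5517

4.5517


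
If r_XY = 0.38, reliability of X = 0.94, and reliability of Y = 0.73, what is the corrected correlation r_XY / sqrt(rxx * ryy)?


r_corrected = rxy / sqrt(rxx * ryy)
= 0.38 / sqrt(0.94 * 0.73)
= 0.38 / sqrt(0.6862)
= 0.38 / 0.828372
r_corrected = 0.4587

0.4587


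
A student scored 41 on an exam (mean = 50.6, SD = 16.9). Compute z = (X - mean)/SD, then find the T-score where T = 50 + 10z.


z = (X - mean) / SD = (41 - 50.6) / 16.9
z = -9.6 / 16.9
z = -0.568
T-score = T = 50 + 10z
Carry z at full precision (z = -9.6 / 16.9) into the conversion:
T-score = 50 + 10 * (-9.6 / 16.9) = 50 + -96 / 16.9
T-score = 50 + -5.6805
T-score = 44.3195

44.3195


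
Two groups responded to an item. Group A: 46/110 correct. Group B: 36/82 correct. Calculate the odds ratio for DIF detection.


Odds_A = 46/64 = 0.7188
Odds_B = 36/46 = 0.7826
OR = Odds_A / Odds_B = 0.7188 / 0.7826
Exactly, OR = (46 * 46) / (64 * 36) = 2116 / 2304
OR = 0.9184

0.9184


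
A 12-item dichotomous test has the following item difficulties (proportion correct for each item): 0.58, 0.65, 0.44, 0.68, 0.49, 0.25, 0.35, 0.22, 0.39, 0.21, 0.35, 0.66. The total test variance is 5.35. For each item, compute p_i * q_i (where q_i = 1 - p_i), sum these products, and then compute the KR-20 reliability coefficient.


For each item, compute p_i * q_i:
  Item 1: 0.58 * 0.42 = 0.2436
  Item 2: 0.65 * 0.35 = 0.2275
  Item 3: 0.44 * 0.56 = 0.2464
  Item 4: 0.68 * 0.32 = 0.2176
  Item 5: 0.49 * 0.51 = 0.2499
  Item 6: 0.25 * 0.75 = 0.1875
  Item 7: 0.35 * 0.65 = 0.2275
  Item 8: 0.22 * 0.78 = 0.1716
  Item 9: 0.39 * 0.61 = 0.2379
  Item 10: 0.21 * 0.79 = 0.1659
  Item 11: 0.35 * 0.65 = 0.2275
  Item 12: 0.66 * 0.34 = 0.2244
Sum(p_i * q_i) = 0.2436 + 0.2275 + 0.2464 + 0.2176 + 0.2499 + 0.1875 + 0.2275 + 0.1716 + 0.2379 + 0.1659 + 0.2275 + 0.2244 = 2.6273
KR-20 = (k/(k-1)) * (1 - Sum(p_i*q_i) / Var_total)
= (12/11) * (1 - 2.6273/5.35)
= 1.0909 * 0.5089
KR-20 = 0.5552

0.5552


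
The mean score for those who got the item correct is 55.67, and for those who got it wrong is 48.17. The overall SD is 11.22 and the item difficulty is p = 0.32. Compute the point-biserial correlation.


q = 1 - p = 0.68
rpb = ((M1 - M0) / SD) * sqrt(p * q)
rpb = ((55.67 - 48.17) / 11.22) * sqrt(0.32 * 0.68)
rpb = 0.3118

0.3118


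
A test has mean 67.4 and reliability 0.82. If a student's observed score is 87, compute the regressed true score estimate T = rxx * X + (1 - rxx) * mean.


T_est = rxx * X + (1 - rxx) * mean
T_est = 0.82 * 87 + 0.18 * 67.4
T_est = 71.34 + 12.132
T_est = 83.472

83.472


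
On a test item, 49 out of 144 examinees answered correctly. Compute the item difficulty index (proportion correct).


Item difficulty p = number correct / total examinees
p = 49 / 144
p = 0.3403

0.3403


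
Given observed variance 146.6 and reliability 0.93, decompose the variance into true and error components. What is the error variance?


var_true = rxx * var_obs = 0.93 * 146.6 = 136.338
var_error = var_obs - var_true
var_error = 146.6 - 136.338
var_error = 10.262

10.262


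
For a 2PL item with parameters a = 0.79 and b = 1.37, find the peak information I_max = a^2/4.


For 2PL, max info at theta = b = 1.37
I_max = a^2 / 4 = 0.79^2 / 4
= 0.6241 / 4
I_max = 0.156

0.156


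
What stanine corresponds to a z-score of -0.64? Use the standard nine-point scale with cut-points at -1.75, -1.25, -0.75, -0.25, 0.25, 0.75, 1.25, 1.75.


Stanine boundaries: [-1.75, -1.25, -0.75, -0.25, 0.25, 0.75, 1.25, 1.75]
z = -0.64
Check each boundary:
  z >= -1.75 -> could be stanine 2
  z >= -1.25 -> could be stanine 3
  z >= -0.75 -> could be stanine 4
  z < -0.25
  z < 0.25
  z < 0.75
  z < 1.25
  z < 1.75
Highest qualifying boundary gives stanine = 4

4


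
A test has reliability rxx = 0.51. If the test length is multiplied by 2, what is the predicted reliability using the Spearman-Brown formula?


r_new = (n * rxx) / (1 + (n-1) * rxx)
r_new = (2 * 0.51) / (1 + 1 * 0.51)
r_new = 1.02 / 1.51
r_new = 0.6755

0.6755


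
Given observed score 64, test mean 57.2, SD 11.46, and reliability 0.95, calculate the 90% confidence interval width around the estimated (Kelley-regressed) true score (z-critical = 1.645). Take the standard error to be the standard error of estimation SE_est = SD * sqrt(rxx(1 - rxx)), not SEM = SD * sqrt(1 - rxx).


True score estimate = 0.95*64 + 0.05*57.2 = 63.66
SE_est = SD * sqrt(rxx * (1 - rxx)) = 11.46 * sqrt(0.95 * 0.05) = 11.46 * sqrt(0.0475) = 2.497649
CI = T_est +/- z * SE_est, so width = 2 * z * SE_est = 2 * 1.645 * 2.497649
Width = 8.2173

8.2173


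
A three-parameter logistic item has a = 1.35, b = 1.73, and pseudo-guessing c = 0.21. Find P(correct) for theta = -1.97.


logit = 1.35*(-1.97 - 1.73) = -4.995
P* = 1/(1 + exp(--4.995)) = 0.0067
P = 0.21 + (1 - 0.21) * 0.0067
P = 0.2153

0.2153


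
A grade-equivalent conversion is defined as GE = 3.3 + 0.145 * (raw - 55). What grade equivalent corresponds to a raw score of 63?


raw - median = 63 - 55 = 8
slope * diff = 0.145 * 8 = 1.16
GE = 3.3 + 1.16
GE = 4.46

4.46


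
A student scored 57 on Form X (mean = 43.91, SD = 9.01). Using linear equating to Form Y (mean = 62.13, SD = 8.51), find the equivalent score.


slope = SD_Y / SD_X = 8.51 / 9.01 ~ 0.9445
intercept = mean_Y - slope * mean_X = 62.13 - (8.51 / 9.01) * 43.91 ~ 20.6567
Y = slope * X + intercept. To avoid rounding drift from the rounded slope/intercept, evaluate the equivalent form Y = mean_Y + SD_Y * (X - mean_X) / SD_X at full precision:
Y = 62.13 + 8.51 * (57 - 43.91) / 9.01
Y = 62.13 + 8.51 * 13.09 / 9.01
Y = 62.13 + 111.3959 / 9.01
Y = 62.13 + 12.3636
Y = 74.4936

74.4936


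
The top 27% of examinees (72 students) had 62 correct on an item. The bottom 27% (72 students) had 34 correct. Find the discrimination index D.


p_upper = 62/72 = 0.8611
p_lower = 34/72 = 0.4722
D = 0.8611 - 0.4722 = 0.3889

0.3889


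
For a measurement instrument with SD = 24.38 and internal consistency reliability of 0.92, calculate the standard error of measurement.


SEM = SD * sqrt(1 - rxx)
SEM = 24.38 * sqrt(1 - 0.92)
SEM = 24.38 * sqrt(0.08) = 24.38 * 0.282843
SEM = 6.8957

6.8957
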